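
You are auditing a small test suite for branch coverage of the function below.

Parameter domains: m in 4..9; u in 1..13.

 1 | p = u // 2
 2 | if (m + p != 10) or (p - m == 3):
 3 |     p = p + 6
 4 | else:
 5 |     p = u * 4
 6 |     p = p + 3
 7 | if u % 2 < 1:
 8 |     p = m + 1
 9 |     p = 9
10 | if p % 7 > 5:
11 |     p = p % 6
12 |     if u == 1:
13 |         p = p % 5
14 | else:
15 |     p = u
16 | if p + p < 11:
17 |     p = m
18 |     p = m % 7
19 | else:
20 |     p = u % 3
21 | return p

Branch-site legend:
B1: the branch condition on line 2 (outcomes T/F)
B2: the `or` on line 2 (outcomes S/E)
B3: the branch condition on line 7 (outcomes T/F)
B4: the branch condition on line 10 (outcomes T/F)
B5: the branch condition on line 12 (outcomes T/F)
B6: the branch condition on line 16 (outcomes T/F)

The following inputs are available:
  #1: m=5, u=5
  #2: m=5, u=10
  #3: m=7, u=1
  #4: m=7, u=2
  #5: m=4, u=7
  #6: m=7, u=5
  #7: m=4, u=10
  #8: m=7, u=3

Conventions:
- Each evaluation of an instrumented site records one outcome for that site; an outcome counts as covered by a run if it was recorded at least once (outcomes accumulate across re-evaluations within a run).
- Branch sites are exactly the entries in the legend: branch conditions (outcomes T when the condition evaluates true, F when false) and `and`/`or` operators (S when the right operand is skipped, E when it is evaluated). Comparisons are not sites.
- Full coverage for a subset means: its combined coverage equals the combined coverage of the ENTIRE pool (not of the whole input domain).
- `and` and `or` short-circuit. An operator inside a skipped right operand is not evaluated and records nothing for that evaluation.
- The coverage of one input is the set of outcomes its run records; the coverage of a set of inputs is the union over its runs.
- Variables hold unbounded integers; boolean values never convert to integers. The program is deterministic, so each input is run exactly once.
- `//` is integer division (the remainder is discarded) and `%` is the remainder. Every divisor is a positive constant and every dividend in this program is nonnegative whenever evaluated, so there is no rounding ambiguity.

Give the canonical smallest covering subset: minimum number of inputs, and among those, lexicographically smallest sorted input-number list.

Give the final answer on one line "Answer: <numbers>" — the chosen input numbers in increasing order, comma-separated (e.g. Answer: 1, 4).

run #1 (m=5, u=5) runs B2->S, B1->T, B3->F, B4->F, B6->T; records B1=T, B2=S, B3=F, B4=F, B6=T
run #2 (m=5, u=10) runs B2->E, B1->F, B3->T, B4->F, B6->F; records B1=F, B2=E, B3=T, B4=F, B6=F
run #3 (m=7, u=1) runs B2->S, B1->T, B3->F, B4->T, B5->T, B6->T; records B1=T, B2=S, B3=F, B4=T, B5=T, B6=T
run #4 (m=7, u=2) runs B2->S, B1->T, B3->T, B4->F, B6->T; records B1=T, B2=S, B3=T, B4=F, B6=T
run #5 (m=4, u=7) runs B2->S, B1->T, B3->F, B4->F, B6->F; records B1=T, B2=S, B3=F, B4=F, B6=F
run #6 (m=7, u=5) runs B2->S, B1->T, B3->F, B4->F, B6->T; records B1=T, B2=S, B3=F, B4=F, B6=T
run #7 (m=4, u=10) runs B2->S, B1->T, B3->T, B4->F, B6->F; records B1=T, B2=S, B3=T, B4=F, B6=F
run #8 (m=7, u=3) runs B2->S, B1->T, B3->F, B4->F, B6->T; records B1=T, B2=S, B3=F, B4=F, B6=T
union over all inputs: B1=T, B1=F, B2=S, B2=E, B3=T, B3=F, B4=T, B4=F, B5=T, B6=T, B6=F (11 outcomes)
checked all size-1 subsets: none covers 11 outcomes (max 6/11)
at size 2, {2, 3} reaches all 11 outcomes; every lexicographically earlier size-2 subset fails

Answer: 2, 3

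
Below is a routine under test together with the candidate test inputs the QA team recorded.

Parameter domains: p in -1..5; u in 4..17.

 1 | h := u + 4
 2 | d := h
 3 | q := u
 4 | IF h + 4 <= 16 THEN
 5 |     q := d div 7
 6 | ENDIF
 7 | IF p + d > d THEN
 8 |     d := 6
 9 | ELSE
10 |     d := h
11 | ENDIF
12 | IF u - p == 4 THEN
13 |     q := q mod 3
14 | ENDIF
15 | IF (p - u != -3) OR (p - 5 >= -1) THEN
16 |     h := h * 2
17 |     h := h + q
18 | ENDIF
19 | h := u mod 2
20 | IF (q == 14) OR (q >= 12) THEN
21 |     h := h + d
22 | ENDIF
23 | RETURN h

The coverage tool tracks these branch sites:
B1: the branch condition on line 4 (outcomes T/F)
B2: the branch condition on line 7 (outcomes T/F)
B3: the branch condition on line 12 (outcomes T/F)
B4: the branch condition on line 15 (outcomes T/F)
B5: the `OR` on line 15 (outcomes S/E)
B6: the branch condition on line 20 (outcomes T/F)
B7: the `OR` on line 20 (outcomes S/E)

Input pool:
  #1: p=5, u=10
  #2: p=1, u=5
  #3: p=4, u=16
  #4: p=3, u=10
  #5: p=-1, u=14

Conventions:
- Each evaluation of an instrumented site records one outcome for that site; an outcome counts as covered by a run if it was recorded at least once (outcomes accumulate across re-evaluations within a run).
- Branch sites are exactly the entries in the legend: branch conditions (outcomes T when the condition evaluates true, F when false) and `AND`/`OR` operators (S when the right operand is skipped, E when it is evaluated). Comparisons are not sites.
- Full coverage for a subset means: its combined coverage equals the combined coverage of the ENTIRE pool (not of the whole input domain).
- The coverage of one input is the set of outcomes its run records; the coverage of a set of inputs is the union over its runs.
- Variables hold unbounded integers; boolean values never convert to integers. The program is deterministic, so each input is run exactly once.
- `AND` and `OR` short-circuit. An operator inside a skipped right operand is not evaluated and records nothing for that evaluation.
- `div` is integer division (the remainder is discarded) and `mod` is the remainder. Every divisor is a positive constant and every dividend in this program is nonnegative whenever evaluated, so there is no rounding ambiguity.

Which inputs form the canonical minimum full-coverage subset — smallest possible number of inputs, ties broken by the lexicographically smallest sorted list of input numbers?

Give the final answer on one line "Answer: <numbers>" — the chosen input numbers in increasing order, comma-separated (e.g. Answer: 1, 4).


run #1 (p=5, u=10) records B1=F, B2=T, B3=F, B4=T, B5=S, B6=F, B7=E
run #2 (p=1, u=5) records B1=T, B2=T, B3=T, B4=T, B5=S, B6=F, B7=E
run #3 (p=4, u=16) records B1=F, B2=T, B3=F, B4=T, B5=S, B6=T, B7=E
run #4 (p=3, u=10) records B1=F, B2=T, B3=F, B4=T, B5=S, B6=F, B7=E
run #5 (p=-1, u=14) records B1=F, B2=F, B3=F, B4=T, B5=S, B6=T, B7=S
pool-wide coverage (12 outcomes): B1=T, B1=F, B2=T, B2=F, B3=T, B3=F, B4=T, B5=S, B6=T, B6=F, B7=S, B7=E
no size-1 subset reaches all 12 outcomes (best union: 7/12)
inputs {2, 5} (size 2) cover everything; no size-2 subset with a lexicographically smaller index list covers all 12
Answer: 2, 5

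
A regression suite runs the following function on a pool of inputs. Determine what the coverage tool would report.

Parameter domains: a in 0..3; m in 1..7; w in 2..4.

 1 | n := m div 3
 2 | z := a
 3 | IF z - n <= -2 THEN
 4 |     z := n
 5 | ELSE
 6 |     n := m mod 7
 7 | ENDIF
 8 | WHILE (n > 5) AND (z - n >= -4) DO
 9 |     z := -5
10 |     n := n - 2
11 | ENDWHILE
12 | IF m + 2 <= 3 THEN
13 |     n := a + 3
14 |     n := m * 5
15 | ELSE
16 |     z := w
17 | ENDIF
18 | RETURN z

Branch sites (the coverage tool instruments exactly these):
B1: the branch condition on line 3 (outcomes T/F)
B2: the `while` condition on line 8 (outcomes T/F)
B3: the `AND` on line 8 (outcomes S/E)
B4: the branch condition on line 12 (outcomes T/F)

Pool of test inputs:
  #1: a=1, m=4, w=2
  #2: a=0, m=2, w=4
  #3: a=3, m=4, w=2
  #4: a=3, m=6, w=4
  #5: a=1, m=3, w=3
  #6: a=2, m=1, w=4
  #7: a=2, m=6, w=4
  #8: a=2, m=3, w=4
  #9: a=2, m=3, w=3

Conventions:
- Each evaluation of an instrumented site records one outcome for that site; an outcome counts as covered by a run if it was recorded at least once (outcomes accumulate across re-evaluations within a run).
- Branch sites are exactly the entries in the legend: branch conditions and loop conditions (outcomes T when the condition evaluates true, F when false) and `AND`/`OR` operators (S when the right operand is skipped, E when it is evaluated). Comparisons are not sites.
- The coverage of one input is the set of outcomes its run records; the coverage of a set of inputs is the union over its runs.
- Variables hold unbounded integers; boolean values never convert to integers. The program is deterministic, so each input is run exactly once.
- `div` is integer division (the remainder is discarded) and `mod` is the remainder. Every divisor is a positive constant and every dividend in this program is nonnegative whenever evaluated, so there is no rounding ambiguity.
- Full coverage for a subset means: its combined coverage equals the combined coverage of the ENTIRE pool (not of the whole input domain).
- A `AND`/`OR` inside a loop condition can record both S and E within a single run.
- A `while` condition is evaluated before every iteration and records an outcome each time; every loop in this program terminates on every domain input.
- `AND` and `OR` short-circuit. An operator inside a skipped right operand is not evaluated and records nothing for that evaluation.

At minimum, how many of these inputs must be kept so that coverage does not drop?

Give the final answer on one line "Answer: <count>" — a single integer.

run #1 (a=1, m=4, w=2) runs B1->F, B3->S, B2->F, B4->F; records B1=F, B2=F, B3=S, B4=F
run #2 (a=0, m=2, w=4) runs B1->F, B3->S, B2->F, B4->F; records B1=F, B2=F, B3=S, B4=F
run #3 (a=3, m=4, w=2) runs B1->F, B3->S, B2->F, B4->F; records B1=F, B2=F, B3=S, B4=F
run #4 (a=3, m=6, w=4) runs B1->F, B3->E, B2->T, B3->S, B2->F, B4->F; records B1=F, B2=T, B2=F, B3=S, B3=E, B4=F
run #5 (a=1, m=3, w=3) runs B1->F, B3->S, B2->F, B4->F; records B1=F, B2=F, B3=S, B4=F
run #6 (a=2, m=1, w=4) runs B1->F, B3->S, B2->F, B4->T; records B1=F, B2=F, B3=S, B4=T
run #7 (a=2, m=6, w=4) runs B1->F, B3->E, B2->T, B3->S, B2->F, B4->F; records B1=F, B2=T, B2=F, B3=S, B3=E, B4=F
run #8 (a=2, m=3, w=4) runs B1->F, B3->S, B2->F, B4->F; records B1=F, B2=F, B3=S, B4=F
run #9 (a=2, m=3, w=3) runs B1->F, B3->S, B2->F, B4->F; records B1=F, B2=F, B3=S, B4=F
union over all inputs: B1=F, B2=T, B2=F, B3=S, B3=E, B4=T, B4=F (7 outcomes)
no size-1 subset reaches all 7 outcomes (best union: 6/7)
at size 2, {4, 6} reaches all 7 outcomes; every lexicographically earlier size-2 subset fails

Answer: 2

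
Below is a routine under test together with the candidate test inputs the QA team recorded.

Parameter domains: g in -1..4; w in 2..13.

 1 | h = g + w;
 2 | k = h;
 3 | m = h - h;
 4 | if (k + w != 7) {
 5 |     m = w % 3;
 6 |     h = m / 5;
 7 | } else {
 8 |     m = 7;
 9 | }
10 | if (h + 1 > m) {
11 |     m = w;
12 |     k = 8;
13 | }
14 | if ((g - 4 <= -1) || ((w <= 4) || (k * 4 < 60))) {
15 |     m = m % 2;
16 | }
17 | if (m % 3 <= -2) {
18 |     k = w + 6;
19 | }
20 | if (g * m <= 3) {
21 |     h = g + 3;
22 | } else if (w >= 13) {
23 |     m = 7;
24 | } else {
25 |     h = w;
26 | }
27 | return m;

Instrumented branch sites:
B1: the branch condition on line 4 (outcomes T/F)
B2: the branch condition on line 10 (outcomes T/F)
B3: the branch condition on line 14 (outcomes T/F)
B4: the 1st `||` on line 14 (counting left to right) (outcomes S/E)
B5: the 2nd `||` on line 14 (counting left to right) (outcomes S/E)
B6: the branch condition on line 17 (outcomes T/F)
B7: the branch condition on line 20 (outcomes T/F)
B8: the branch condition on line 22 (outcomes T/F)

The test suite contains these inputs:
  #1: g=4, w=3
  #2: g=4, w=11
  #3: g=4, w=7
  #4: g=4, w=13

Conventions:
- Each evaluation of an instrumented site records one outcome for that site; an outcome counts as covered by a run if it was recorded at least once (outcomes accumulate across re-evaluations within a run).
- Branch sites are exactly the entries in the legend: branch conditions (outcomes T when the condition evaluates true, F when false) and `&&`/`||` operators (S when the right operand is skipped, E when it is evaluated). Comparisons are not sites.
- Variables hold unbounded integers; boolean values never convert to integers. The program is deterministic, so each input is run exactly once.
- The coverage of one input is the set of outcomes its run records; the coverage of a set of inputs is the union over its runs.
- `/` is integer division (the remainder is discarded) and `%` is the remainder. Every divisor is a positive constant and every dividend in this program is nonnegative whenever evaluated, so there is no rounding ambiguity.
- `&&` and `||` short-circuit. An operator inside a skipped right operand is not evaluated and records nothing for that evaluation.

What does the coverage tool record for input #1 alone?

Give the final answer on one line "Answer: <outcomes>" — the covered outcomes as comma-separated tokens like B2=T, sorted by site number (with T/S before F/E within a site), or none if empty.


Event log for input #1 (g=4, w=3):
  B1->T, B2->T, B4->E, B5->S, B3->T, B6->F, B7->F, B8->F
collecting distinct outcomes: B1=T, B2=T, B3=T, B4=E, B5=S, B6=F, B7=F, B8=F
Answer: B1=T, B2=T, B3=T, B4=E, B5=S, B6=F, B7=F, B8=F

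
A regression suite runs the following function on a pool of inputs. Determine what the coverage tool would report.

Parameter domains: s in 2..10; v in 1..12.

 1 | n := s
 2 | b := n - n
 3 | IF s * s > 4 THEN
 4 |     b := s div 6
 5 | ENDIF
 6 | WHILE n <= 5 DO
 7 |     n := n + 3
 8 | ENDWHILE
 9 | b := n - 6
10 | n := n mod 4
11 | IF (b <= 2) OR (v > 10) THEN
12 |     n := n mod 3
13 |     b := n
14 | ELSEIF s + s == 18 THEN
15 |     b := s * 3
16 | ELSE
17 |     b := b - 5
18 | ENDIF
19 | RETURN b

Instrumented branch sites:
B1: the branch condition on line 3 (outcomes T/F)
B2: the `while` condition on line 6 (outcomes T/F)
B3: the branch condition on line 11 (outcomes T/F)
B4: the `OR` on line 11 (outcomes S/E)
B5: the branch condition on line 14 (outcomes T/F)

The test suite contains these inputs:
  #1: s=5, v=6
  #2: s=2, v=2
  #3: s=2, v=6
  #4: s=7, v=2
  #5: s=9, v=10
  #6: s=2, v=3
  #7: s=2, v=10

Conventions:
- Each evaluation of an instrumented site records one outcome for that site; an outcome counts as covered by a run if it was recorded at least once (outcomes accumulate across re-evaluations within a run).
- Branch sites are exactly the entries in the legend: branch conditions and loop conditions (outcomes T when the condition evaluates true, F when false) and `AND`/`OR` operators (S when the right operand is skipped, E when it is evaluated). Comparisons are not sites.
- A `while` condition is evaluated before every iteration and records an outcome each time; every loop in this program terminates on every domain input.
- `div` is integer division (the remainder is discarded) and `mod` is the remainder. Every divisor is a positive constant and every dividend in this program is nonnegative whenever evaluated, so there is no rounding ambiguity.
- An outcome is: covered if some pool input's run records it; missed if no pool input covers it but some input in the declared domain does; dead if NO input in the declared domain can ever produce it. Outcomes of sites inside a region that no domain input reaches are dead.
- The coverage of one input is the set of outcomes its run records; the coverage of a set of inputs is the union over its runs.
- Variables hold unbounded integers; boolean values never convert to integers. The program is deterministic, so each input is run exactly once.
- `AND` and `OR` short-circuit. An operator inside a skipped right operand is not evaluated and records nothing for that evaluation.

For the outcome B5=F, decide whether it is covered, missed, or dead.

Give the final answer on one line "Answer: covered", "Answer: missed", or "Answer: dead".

no pool input records B5=F
but domain input (s=10, v=1) does record it -> reachable, so missed

Answer: missed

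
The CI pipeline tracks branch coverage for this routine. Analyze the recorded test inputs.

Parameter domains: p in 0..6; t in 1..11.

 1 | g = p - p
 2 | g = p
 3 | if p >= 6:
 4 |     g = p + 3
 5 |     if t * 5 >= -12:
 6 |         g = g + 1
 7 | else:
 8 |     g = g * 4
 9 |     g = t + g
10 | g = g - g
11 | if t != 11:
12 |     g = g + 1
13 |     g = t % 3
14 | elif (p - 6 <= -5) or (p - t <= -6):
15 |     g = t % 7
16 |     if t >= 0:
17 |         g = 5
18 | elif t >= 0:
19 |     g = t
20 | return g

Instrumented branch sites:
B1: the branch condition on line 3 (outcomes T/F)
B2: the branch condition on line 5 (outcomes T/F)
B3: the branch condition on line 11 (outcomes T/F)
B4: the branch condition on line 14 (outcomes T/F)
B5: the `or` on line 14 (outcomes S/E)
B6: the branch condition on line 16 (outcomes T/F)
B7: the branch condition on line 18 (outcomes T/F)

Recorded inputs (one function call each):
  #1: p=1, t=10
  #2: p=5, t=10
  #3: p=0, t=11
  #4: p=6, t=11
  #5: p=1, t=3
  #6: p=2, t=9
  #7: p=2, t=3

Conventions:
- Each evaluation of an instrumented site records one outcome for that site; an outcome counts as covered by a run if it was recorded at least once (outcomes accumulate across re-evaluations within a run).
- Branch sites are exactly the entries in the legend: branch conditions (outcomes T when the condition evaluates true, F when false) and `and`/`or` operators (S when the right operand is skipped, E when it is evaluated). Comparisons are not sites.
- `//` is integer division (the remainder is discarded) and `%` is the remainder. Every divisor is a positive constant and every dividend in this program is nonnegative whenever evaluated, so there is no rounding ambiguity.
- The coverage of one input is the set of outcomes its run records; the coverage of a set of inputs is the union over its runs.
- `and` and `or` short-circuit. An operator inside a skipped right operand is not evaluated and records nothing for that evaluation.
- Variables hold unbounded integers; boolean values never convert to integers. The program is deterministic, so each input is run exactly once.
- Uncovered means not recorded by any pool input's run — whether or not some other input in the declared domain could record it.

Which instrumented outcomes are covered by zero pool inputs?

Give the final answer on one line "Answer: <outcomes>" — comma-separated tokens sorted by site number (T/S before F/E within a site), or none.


input #1, p=1, t=10: events B1->F, B3->T; outcomes B1=F, B3=T
input #2, p=5, t=10: events B1->F, B3->T; outcomes B1=F, B3=T
input #3, p=0, t=11: events B1->F, B3->F, B5->S, B4->T, B6->T; outcomes B1=F, B3=F, B4=T, B5=S, B6=T
input #4, p=6, t=11: events B1->T, B2->T, B3->F, B5->E, B4->F, B7->T; outcomes B1=T, B2=T, B3=F, B4=F, B5=E, B7=T
input #5, p=1, t=3: events B1->F, B3->T; outcomes B1=F, B3=T
input #6, p=2, t=9: events B1->F, B3->T; outcomes B1=F, B3=T
input #7, p=2, t=3: events B1->F, B3->T; outcomes B1=F, B3=T
union over the pool: B1=T, B1=F, B2=T, B3=T, B3=F, B4=T, B4=F, B5=S, B5=E, B6=T, B7=T
uncovered (3 of 14): B2=F, B6=F, B7=F
Answer: B2=F, B6=F, B7=F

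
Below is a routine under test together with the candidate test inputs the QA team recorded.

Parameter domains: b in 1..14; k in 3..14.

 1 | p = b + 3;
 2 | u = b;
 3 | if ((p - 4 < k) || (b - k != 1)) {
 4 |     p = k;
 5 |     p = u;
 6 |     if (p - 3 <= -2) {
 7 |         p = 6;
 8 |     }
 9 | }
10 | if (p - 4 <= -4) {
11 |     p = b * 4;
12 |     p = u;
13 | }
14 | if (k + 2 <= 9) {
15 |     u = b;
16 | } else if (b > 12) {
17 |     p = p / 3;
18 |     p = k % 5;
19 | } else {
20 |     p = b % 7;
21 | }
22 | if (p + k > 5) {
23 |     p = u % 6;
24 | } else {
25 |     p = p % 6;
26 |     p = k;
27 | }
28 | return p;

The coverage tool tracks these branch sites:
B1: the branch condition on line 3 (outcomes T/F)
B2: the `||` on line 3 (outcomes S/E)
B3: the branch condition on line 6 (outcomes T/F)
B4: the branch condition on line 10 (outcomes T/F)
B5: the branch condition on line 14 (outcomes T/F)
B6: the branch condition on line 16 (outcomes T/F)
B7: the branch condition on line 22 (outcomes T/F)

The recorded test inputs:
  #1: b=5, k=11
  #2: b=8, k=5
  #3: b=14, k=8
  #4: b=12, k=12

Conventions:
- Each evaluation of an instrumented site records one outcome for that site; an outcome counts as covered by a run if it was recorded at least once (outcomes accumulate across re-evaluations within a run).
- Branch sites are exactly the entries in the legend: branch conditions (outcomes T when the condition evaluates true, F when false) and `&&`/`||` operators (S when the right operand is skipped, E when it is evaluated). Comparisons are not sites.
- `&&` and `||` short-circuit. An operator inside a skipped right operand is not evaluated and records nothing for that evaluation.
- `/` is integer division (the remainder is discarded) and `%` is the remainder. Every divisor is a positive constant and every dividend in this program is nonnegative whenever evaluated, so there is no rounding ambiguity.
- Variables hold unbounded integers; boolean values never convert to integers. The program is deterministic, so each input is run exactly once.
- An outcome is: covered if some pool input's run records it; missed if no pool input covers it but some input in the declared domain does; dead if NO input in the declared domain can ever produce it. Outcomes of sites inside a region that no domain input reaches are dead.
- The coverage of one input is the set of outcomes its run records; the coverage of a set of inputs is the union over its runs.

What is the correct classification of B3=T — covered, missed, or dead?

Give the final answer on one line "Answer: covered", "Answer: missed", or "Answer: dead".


no pool input records B3=T
but domain input (b=1, k=3) does record it -> reachable, so missed
Answer: missed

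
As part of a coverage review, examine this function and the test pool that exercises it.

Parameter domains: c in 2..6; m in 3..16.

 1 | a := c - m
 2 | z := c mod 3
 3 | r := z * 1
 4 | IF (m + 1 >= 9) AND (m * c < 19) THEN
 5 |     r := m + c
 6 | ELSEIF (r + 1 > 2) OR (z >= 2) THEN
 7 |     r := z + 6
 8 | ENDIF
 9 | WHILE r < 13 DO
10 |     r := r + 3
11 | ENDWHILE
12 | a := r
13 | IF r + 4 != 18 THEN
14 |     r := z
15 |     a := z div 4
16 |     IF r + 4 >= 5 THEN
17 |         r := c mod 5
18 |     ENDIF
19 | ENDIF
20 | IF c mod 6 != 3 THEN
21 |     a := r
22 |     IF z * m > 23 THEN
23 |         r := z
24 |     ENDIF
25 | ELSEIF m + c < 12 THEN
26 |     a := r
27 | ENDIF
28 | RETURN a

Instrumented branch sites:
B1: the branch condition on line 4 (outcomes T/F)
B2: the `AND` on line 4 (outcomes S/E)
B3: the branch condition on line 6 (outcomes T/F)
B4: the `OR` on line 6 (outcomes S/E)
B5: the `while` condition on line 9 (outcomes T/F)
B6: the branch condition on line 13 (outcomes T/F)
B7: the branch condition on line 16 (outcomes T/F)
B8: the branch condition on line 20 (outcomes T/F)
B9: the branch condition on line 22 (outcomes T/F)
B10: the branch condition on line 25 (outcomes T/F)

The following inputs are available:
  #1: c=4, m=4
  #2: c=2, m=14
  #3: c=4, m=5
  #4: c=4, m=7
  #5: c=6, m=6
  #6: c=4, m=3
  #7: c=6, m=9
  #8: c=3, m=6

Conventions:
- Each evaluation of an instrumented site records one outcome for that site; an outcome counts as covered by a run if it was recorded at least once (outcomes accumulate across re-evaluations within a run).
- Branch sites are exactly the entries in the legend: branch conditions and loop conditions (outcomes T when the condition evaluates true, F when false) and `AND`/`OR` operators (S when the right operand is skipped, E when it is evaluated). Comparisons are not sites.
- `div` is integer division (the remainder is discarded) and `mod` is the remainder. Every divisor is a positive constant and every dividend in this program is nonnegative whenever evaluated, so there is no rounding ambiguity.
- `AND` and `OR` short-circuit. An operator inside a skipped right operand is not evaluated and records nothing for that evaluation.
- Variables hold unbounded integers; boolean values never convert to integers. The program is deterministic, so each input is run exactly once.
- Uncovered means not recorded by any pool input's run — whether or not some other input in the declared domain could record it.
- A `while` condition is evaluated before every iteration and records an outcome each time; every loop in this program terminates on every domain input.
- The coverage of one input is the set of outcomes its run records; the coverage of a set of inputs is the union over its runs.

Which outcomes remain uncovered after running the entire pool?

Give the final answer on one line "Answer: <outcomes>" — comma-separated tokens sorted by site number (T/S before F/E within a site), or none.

#1 (c=4, m=4) -> B2->S, B1->F, B4->E, B3->F, B5->T, B5->T, B5->T, B5->T, B5->F, B6->T, B7->T, B8->T, B9->F; covered: B1=F, B2=S, B3=F, B4=E, B5=T, B5=F, B6=T, B7=T, B8=T, B9=F
#2 (c=2, m=14) -> B2->E, B1->F, B4->S, B3->T, B5->T, B5->T, B5->F, B6->F, B8->T, B9->T; covered: B1=F, B2=E, B3=T, B4=S, B5=T, B5=F, B6=F, B8=T, B9=T
#3 (c=4, m=5) -> B2->S, B1->F, B4->E, B3->F, B5->T, B5->T, B5->T, B5->T, B5->F, B6->T, B7->T, B8->T, B9->F; covered: B1=F, B2=S, B3=F, B4=E, B5=T, B5=F, B6=T, B7=T, B8=T, B9=F
#4 (c=4, m=7) -> B2->S, B1->F, B4->E, B3->F, B5->T, B5->T, B5->T, B5->T, B5->F, B6->T, B7->T, B8->T, B9->F; covered: B1=F, B2=S, B3=F, B4=E, B5=T, B5=F, B6=T, B7=T, B8=T, B9=F
#5 (c=6, m=6) -> B2->S, B1->F, B4->E, B3->F, B5->T, B5->T, B5->T, B5->T, B5->T, B5->F, B6->T, B7->F, B8->T, B9->F; covered: B1=F, B2=S, B3=F, B4=E, B5=T, B5=F, B6=T, B7=F, B8=T, B9=F
#6 (c=4, m=3) -> B2->S, B1->F, B4->E, B3->F, B5->T, B5->T, B5->T, B5->T, B5->F, B6->T, B7->T, B8->T, B9->F; covered: B1=F, B2=S, B3=F, B4=E, B5=T, B5=F, B6=T, B7=T, B8=T, B9=F
#7 (c=6, m=9) -> B2->E, B1->F, B4->E, B3->F, B5->T, B5->T, B5->T, B5->T, B5->T, B5->F, B6->T, B7->F, B8->T, B9->F; covered: B1=F, B2=E, B3=F, B4=E, B5=T, B5=F, B6=T, B7=F, B8=T, B9=F
#8 (c=3, m=6) -> B2->S, B1->F, B4->E, B3->F, B5->T, B5->T, B5->T, B5->T, B5->T, B5->F, B6->T, B7->F, B8->F, B10->T; covered: B1=F, B2=S, B3=F, B4=E, B5=T, B5=F, B6=T, B7=F, B8=F, B10=T
union over the pool: B1=F, B2=S, B2=E, B3=T, B3=F, B4=S, B4=E, B5=T, B5=F, B6=T, B6=F, B7=T, B7=F, B8=T, B8=F, B9=T, B9=F, B10=T
uncovered (2 of 20): B1=T, B10=F

Answer: B1=T, B10=F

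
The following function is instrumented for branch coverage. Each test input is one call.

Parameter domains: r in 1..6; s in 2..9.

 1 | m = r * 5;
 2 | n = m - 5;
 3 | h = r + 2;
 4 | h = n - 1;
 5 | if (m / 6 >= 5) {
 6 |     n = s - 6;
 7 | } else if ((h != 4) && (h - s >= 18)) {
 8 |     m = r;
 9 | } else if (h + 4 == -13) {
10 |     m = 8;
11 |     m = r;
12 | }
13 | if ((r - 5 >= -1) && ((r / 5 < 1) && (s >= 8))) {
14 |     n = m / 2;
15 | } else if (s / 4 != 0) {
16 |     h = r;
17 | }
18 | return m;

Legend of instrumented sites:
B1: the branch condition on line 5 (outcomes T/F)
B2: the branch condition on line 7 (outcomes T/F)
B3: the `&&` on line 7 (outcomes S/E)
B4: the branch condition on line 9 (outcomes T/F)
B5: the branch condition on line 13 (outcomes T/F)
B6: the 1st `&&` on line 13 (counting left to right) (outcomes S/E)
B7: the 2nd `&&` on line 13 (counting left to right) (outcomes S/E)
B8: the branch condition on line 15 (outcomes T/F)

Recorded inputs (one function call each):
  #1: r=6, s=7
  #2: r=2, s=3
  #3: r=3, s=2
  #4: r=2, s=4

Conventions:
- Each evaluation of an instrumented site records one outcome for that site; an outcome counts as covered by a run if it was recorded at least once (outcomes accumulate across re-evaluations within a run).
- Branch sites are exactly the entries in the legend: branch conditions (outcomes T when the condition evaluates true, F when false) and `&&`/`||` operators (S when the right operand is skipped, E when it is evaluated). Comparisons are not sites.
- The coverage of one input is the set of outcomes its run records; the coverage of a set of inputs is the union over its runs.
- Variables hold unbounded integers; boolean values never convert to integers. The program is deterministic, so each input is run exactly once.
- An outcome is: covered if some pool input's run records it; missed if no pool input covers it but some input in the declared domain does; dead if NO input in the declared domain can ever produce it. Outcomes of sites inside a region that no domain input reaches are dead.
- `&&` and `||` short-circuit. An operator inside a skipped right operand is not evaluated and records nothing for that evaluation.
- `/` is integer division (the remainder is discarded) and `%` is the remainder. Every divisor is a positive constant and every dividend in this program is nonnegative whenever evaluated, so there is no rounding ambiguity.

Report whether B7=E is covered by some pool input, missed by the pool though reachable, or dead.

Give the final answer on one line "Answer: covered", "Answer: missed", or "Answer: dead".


no pool input records B7=E
but domain input (r=4, s=2) does record it -> reachable, so missed
Answer: missed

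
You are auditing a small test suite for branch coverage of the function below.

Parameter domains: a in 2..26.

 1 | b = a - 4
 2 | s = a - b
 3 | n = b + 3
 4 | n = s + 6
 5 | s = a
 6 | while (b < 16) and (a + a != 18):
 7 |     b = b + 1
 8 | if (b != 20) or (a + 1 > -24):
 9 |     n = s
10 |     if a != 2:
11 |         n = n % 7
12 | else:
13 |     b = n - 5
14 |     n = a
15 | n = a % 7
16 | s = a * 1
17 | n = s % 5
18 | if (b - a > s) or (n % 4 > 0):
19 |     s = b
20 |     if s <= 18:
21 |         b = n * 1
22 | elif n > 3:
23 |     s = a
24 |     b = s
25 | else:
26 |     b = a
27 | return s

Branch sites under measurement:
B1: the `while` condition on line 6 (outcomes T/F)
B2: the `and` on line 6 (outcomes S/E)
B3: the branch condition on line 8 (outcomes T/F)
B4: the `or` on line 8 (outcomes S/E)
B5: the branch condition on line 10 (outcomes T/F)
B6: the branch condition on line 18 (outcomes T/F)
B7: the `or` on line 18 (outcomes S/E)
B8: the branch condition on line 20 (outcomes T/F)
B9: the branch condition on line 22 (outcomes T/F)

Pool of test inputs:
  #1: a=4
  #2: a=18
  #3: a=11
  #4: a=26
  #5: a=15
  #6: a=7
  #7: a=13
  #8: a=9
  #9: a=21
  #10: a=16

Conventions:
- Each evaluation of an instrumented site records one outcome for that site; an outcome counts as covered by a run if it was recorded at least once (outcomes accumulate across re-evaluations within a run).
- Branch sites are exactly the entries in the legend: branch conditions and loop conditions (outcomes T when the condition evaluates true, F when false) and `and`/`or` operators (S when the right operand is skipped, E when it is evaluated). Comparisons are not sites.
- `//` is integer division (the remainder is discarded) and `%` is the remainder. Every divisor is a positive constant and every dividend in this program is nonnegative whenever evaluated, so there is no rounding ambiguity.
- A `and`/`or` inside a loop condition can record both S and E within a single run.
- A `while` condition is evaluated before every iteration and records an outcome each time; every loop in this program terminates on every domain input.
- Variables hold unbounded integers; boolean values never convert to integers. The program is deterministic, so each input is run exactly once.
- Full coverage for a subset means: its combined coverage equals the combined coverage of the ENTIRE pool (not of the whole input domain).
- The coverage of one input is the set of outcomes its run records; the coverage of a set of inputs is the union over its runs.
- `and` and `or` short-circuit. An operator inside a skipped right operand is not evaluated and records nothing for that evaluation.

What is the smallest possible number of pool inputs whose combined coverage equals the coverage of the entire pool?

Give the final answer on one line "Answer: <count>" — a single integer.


run #1 (a=4) runs B2->E, B1->T, B2->E, B1->T, B2->E, B1->T, B2->E, B1->T, B2->E, B1->T, B2->E, B1->T, B2->E, B1->T, ...; records B1=T, B1=F, B2=S, B2=E, B3=T, B4=S, B5=T, B6=T, B7=S, B8=T
run #2 (a=18) runs B2->E, B1->T, B2->E, B1->T, B2->S, B1->F, B4->S, B3->T, B5->T, B7->E, B6->T, B8->T; records B1=T, B1=F, B2=S, B2=E, B3=T, B4=S, B5=T, B6=T, B7=E, B8=T
run #3 (a=11) runs B2->E, B1->T, B2->E, B1->T, B2->E, B1->T, B2->E, B1->T, B2->E, B1->T, B2->E, B1->T, B2->E, B1->T, ...; records B1=T, B1=F, B2=S, B2=E, B3=T, B4=S, B5=T, B6=T, B7=E, B8=T
run #4 (a=26) runs B2->S, B1->F, B4->S, B3->T, B5->T, B7->E, B6->T, B8->F; records B1=F, B2=S, B3=T, B4=S, B5=T, B6=T, B7=E, B8=F
run #5 (a=15) runs B2->E, B1->T, B2->E, B1->T, B2->E, B1->T, B2->E, B1->T, B2->E, B1->T, B2->S, B1->F, B4->S, B3->T, ...; records B1=T, B1=F, B2=S, B2=E, B3=T, B4=S, B5=T, B6=F, B7=E, B9=F
run #6 (a=7) runs B2->E, B1->T, B2->E, B1->T, B2->E, B1->T, B2->E, B1->T, B2->E, B1->T, B2->E, B1->T, B2->E, B1->T, ...; records B1=T, B1=F, B2=S, B2=E, B3=T, B4=S, B5=T, B6=T, B7=S, B8=T
run #7 (a=13) runs B2->E, B1->T, B2->E, B1->T, B2->E, B1->T, B2->E, B1->T, B2->E, B1->T, B2->E, B1->T, B2->E, B1->T, ...; records B1=T, B1=F, B2=S, B2=E, B3=T, B4=S, B5=T, B6=T, B7=E, B8=T
run #8 (a=9) runs B2->E, B1->F, B4->S, B3->T, B5->T, B7->E, B6->F, B9->T; records B1=F, B2=E, B3=T, B4=S, B5=T, B6=F, B7=E, B9=T
run #9 (a=21) runs B2->S, B1->F, B4->S, B3->T, B5->T, B7->E, B6->T, B8->T; records B1=F, B2=S, B3=T, B4=S, B5=T, B6=T, B7=E, B8=T
run #10 (a=16) runs B2->E, B1->T, B2->E, B1->T, B2->E, B1->T, B2->E, B1->T, B2->S, B1->F, B4->S, B3->T, B5->T, B7->E, ...; records B1=T, B1=F, B2=S, B2=E, B3=T, B4=S, B5=T, B6=T, B7=E, B8=T
pool-wide coverage (15 outcomes): B1=T, B1=F, B2=S, B2=E, B3=T, B4=S, B5=T, B6=T, B6=F, B7=S, B7=E, B8=T, B8=F, B9=T, B9=F
every size-1 subset falls short of the 15 outcomes (best: 10/15)
every size-2 subset falls short of the 15 outcomes (best: 13/15)
every size-3 subset falls short of the 15 outcomes (best: 14/15)
the canonical winner is {1, 4, 5, 8}: size 4, full 15-outcome coverage, earliest index list among size-4 covers
Answer: 4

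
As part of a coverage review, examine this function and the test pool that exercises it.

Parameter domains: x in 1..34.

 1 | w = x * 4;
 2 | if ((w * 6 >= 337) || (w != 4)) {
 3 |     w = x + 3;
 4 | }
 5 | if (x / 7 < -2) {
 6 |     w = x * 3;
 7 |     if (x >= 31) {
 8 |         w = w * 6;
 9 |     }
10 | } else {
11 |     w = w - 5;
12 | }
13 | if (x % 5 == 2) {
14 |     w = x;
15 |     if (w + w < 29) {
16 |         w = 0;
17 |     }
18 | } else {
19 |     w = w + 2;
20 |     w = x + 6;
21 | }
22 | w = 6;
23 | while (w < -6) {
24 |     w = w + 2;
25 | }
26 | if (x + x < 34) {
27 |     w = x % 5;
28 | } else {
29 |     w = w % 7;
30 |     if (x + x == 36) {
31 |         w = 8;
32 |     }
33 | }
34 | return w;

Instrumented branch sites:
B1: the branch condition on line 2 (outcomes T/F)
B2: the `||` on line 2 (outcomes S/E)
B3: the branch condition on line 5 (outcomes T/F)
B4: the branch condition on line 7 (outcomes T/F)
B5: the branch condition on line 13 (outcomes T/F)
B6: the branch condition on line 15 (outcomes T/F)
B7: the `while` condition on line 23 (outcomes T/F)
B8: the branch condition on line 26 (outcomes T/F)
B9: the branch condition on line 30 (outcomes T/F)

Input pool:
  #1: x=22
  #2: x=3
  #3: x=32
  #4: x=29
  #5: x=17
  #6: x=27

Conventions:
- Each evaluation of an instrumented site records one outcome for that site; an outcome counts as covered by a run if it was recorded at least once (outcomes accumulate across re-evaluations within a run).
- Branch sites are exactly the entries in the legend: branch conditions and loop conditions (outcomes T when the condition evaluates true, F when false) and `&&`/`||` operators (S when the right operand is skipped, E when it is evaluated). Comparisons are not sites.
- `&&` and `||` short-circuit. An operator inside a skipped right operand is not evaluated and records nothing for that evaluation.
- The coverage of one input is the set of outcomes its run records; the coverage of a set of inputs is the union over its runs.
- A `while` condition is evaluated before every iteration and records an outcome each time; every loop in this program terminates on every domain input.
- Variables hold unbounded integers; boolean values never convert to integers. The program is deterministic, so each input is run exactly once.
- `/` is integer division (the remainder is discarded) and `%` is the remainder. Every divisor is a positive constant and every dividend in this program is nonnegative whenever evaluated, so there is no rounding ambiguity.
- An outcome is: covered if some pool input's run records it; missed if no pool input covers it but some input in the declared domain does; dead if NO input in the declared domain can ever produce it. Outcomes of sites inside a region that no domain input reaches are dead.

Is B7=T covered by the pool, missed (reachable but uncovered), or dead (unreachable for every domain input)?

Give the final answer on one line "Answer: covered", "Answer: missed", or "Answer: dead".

no pool input records B7=T
checking all 34 inputs in the declared domain: B7=T is never recorded -> dead

Answer: dead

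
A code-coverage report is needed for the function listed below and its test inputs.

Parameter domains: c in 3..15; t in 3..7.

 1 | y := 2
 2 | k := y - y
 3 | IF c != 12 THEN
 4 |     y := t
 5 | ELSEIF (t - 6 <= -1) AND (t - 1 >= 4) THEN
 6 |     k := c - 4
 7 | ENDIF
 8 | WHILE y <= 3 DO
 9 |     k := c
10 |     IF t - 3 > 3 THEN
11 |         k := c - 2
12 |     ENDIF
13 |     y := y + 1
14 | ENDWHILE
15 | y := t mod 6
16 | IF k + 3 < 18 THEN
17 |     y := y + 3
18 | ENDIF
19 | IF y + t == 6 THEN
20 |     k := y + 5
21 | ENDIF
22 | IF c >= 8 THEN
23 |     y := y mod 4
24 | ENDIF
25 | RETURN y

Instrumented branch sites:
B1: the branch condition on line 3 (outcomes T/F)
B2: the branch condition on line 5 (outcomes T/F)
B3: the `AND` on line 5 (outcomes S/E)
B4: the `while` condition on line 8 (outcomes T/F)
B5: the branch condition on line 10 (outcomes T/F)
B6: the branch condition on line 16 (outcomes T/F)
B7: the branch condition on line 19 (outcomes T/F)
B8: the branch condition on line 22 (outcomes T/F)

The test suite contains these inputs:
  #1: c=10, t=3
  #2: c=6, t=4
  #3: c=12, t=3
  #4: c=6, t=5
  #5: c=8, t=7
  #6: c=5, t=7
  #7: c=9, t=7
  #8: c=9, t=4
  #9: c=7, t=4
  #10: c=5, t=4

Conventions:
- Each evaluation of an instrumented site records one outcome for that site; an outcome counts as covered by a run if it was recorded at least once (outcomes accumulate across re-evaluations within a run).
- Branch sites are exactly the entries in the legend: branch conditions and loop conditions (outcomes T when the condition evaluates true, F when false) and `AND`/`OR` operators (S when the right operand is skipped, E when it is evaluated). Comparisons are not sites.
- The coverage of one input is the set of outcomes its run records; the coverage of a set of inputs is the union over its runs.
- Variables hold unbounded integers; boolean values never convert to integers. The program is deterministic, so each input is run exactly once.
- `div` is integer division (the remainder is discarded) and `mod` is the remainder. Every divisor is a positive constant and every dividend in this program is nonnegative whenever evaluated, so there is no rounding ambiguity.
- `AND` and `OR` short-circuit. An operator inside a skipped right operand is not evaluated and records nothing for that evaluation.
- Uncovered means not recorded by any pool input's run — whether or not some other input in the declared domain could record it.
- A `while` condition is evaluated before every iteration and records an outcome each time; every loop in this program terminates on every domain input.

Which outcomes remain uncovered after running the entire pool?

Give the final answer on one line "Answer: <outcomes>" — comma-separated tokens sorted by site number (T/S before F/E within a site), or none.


input #1, c=10, t=3: outcomes B1=T, B4=T, B4=F, B5=F, B6=T, B7=F, B8=T
input #2, c=6, t=4: outcomes B1=T, B4=F, B6=T, B7=F, B8=F
input #3, c=12, t=3: outcomes B1=F, B2=F, B3=E, B4=T, B4=F, B5=F, B6=T, B7=F, B8=T
input #4, c=6, t=5: outcomes B1=T, B4=F, B6=T, B7=F, B8=F
input #5, c=8, t=7: outcomes B1=T, B4=F, B6=T, B7=F, B8=T
input #6, c=5, t=7: outcomes B1=T, B4=F, B6=T, B7=F, B8=F
input #7, c=9, t=7: outcomes B1=T, B4=F, B6=T, B7=F, B8=T
input #8, c=9, t=4: outcomes B1=T, B4=F, B6=T, B7=F, B8=T
input #9, c=7, t=4: outcomes B1=T, B4=F, B6=T, B7=F, B8=F
input #10, c=5, t=4: outcomes B1=T, B4=F, B6=T, B7=F, B8=F
union over the pool: B1=T, B1=F, B2=F, B3=E, B4=T, B4=F, B5=F, B6=T, B7=F, B8=T, B8=F
uncovered (5 of 16): B2=T, B3=S, B5=T, B6=F, B7=T
Answer: B2=T, B3=S, B5=T, B6=F, B7=T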